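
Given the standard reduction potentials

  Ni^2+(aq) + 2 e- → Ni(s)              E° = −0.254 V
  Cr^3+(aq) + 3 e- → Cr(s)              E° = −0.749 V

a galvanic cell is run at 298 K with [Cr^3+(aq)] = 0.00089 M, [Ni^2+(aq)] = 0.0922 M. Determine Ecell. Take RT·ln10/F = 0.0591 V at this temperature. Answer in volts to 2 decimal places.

The Ni²⁺/Ni couple has the more positive E°, so it is the cathode; Cr³⁺/Cr is the anode.
E°cell = E°cat − E°an = −0.254 − (−0.749) = +0.495 V; n = 6.
Balancing gives 3 Ni^2+(aq) + 2 Cr(s) → 3 Ni(s) + 2 Cr^3+(aq); hence Q = [Cr^3+(aq)]^2 / [Ni^2+(aq)]^3 = 0.00101 (log Q = −2.995).
E = E° − (0.0591/n)·log Q = +0.495 − (0.0591/6)(−2.995) = +0.52 V.

+0.52 V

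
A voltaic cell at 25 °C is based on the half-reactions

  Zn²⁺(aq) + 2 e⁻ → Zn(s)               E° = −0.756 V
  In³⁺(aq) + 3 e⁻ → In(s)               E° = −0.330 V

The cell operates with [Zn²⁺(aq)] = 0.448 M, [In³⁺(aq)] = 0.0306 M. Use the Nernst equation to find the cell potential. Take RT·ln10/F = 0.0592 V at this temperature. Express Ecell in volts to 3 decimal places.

Since E°(In³⁺/In) > E°(Zn²⁺/Zn), In³⁺/In serves as the cathode.
E°cell = E°cat − E°an = −0.330 − (−0.756) = +0.426 V; n = 6.
The balanced reaction is 2 In³⁺(aq) + 3 Zn(s) → 2 In(s) + 3 Zn²⁺(aq), so Q = [Zn²⁺(aq)]^3 / [In³⁺(aq)]^2 = 96 and log Q = 1.982.
E = E° − (0.0592/n)·log Q = +0.426 − (0.0592/6)(1.982) = +0.406 V.

+0.406 V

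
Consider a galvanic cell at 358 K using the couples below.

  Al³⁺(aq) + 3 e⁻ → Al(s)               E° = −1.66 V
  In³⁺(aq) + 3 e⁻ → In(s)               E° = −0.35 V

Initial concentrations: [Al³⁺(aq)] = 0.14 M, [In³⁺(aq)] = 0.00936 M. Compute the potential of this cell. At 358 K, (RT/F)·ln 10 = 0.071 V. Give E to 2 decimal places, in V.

In³⁺/In is reduced (cathode, E° = −0.35 V) and Al³⁺/Al is oxidized (anode).
The standard potential is −0.35 − (−1.66) = +1.31 V and the balanced reaction transfers n = 3 electrons.
For the overall reaction In³⁺(aq) + Al(s) → In(s) + Al³⁺(aq), Q = [Al³⁺(aq)] / [In³⁺(aq)] = 15, giving log Q = 1.175.
By the Nernst equation, E = +1.31 − (0.071/3)·(1.175) = +1.28 V.

+1.28 V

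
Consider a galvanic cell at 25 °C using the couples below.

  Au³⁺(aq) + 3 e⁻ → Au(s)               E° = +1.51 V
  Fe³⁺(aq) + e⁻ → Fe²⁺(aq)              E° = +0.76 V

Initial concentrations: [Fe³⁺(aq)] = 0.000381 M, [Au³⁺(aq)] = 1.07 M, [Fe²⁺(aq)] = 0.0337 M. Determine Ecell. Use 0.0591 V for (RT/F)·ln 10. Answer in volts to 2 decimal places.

Au³⁺/Au is reduced (cathode, E° = +1.51 V) and Fe³⁺/Fe²⁺ is oxidized (anode).
The standard potential is +1.51 − (+0.76) = +0.75 V and the balanced reaction transfers n = 3 electrons.
The balanced reaction is Au³⁺(aq) + 3 Fe²⁺(aq) → Au(s) + 3 Fe³⁺(aq), so Q = [Fe³⁺(aq)]^3 / ([Au³⁺(aq)]·[Fe²⁺(aq)]^3) = 1.35×10^−6 and log Q = −5.869.
E = E° − (0.0591/n)·log Q = +0.75 − (0.0591/3)(−5.869) = +0.87 V.

+0.87 V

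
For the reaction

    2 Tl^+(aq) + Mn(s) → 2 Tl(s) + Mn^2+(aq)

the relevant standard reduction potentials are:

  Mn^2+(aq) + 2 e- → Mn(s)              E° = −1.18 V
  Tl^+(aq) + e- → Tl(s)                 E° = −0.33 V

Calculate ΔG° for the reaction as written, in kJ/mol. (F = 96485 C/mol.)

−164 kJ/mol

In the reaction as written Tl^+(aq) is reduced, so the Tl⁺/Tl couple is the cathode and Mn²⁺/Mn is the anode.
E°cell = −0.33 − (−1.18) = +0.85 V; balancing electrons gives n = 2.
ΔG° = −nFE°cell = −(2)(96485)(+0.85) J/mol = −164 kJ/mol.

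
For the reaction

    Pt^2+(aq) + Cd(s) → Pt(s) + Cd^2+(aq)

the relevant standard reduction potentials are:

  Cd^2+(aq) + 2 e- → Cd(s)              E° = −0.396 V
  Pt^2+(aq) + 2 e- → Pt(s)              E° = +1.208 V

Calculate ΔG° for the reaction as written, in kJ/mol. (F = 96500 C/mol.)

In the reaction as written Pt^2+(aq) is reduced, so the Pt²⁺/Pt couple is the cathode and Cd²⁺/Cd is the anode.
E°cell = +1.208 − (−0.396) = +1.604 V; balancing electrons gives n = 2.
ΔG° = −nFE°cell = −(2)(96500)(+1.604) J/mol = −310 kJ/mol.

−310 kJ/mol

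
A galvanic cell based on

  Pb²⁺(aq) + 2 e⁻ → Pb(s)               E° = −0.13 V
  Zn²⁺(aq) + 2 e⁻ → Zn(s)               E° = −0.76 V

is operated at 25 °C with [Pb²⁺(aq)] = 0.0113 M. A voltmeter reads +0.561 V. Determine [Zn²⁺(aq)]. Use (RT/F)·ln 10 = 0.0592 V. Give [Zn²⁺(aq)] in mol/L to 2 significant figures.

Pb²⁺/Pb is the cathode (higher E°); E°cell = −0.13 − (−0.76) = +0.63 V with n = 2.
Rearranging E = E° − (0.0592/n)·log Q gives log Q = 2(+0.63 − (+0.561))/0.0592 = 2.331.
For Pb²⁺(aq) + Zn(s) → Pb(s) + Zn²⁺(aq), the reaction quotient is Q = [Zn²⁺(aq)] / [Pb²⁺(aq)].
Substituting the known concentrations and solving, log [Zn²⁺(aq)] = 0.384 and [Zn²⁺(aq)] = 2.4 M.

2.4 M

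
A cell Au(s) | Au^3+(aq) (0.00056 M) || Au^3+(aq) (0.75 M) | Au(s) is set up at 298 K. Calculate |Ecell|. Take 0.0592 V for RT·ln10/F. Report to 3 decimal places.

For a concentration cell E°cell = 0, since both electrodes use the same couple.
The compartment with the higher Au^3+(aq) concentration (0.75 M) acts as the cathode; ions are reduced there and produced at the dilute (0.00056 M) anode.
With n = 3, Ecell = −(0.0592/3)·log([dilute]/[conc]) = −(0.0592/3)·log(0.00056/0.75) = +0.062 V.

0.062 V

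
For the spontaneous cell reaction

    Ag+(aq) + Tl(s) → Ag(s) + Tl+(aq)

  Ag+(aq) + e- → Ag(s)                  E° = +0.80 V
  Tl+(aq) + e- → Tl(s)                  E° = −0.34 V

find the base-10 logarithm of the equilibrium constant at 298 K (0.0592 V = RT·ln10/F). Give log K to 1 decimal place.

The Ag⁺/Ag couple is reduced (cathode); E°cell = +0.80 − (−0.34) = +1.14 V with n = 1.
At equilibrium E = 0, so log K = nE°cell / 0.0592 = (1)(+1.14) / 0.0592 = 19.3.

log K = 19.3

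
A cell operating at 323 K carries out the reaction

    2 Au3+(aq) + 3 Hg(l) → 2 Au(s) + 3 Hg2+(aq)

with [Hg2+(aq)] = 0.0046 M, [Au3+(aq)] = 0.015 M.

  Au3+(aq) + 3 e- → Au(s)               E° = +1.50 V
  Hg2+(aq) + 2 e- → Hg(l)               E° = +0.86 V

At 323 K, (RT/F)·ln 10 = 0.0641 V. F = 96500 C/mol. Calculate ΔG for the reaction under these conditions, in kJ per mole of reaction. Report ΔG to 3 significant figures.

E°cell = +1.50 − (+0.86) = +0.64 V; the balanced reaction transfers n = 6 electrons.
The reaction quotient is [Hg2+(aq)]^3 / [Au3+(aq)]^2 = 0.000433; by Nernst, E = +0.64 − (0.0641/6)(−3.364) = +0.6759 V.
Then ΔG = −nFE = −6 × 96500 × +0.6759 J/mol = −391 kJ/mol.

−391 kJ/mol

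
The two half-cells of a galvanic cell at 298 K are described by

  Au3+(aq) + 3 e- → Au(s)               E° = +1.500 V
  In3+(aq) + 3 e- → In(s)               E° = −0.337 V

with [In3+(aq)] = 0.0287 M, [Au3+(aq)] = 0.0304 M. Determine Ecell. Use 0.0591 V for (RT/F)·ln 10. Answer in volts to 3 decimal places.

+1.837 V

The Au³⁺/Au couple has the more positive E°, so it is the cathode; In³⁺/In is the anode.
The standard potential is +1.500 − (−0.337) = +1.837 V and the balanced reaction transfers n = 3 electrons.
Balancing gives Au3+(aq) + In(s) → Au(s) + In3+(aq); hence Q = [In3+(aq)] / [Au3+(aq)] = 0.944 (log Q = −0.025).
By the Nernst equation, E = +1.837 − (0.0591/3)·(−0.025) = +1.837 V.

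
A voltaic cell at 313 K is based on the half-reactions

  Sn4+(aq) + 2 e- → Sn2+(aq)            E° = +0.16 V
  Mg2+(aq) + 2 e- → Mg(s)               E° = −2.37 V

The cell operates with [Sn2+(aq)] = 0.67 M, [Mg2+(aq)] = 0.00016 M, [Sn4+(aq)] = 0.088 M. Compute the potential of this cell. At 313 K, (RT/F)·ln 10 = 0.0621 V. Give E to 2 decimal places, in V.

Sn⁴⁺/Sn²⁺ is reduced (cathode, E° = +0.16 V) and Mg²⁺/Mg is oxidized (anode).
E°cell = E°cat − E°an = +0.16 − (−2.37) = +2.53 V; n = 2.
For the overall reaction Sn4+(aq) + Mg(s) → Sn2+(aq) + Mg2+(aq), Q = ([Sn2+(aq)]·[Mg2+(aq)]) / [Sn4+(aq)] = 0.00122, giving log Q = −2.914.
Applying E = E° − (RT ln10/nF)·log Q gives +2.53 − (0.0621/2)(−2.914) = +2.62 V.

+2.62 V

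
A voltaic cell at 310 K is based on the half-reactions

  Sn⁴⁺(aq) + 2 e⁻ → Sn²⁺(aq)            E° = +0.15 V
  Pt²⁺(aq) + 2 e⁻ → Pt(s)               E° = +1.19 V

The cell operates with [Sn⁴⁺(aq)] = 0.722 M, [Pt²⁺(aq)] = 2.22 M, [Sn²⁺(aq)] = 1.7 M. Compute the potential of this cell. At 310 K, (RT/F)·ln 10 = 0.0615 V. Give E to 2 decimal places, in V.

+1.06 V

Since E°(Pt²⁺/Pt) > E°(Sn⁴⁺/Sn²⁺), Pt²⁺/Pt serves as the cathode.
E°cell = E°cat − E°an = +1.19 − (+0.15) = +1.04 V; n = 2.
For the overall reaction Pt²⁺(aq) + Sn²⁺(aq) → Pt(s) + Sn⁴⁺(aq), Q = [Sn⁴⁺(aq)] / ([Pt²⁺(aq)]·[Sn²⁺(aq)]) = 0.191, giving log Q = −0.718.
Applying E = E° − (RT ln10/nF)·log Q gives +1.04 − (0.0615/2)(−0.718) = +1.06 V.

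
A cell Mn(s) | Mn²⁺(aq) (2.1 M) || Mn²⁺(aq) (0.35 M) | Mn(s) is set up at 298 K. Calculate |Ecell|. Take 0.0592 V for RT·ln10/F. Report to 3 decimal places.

For a concentration cell E°cell = 0, since both electrodes use the same couple.
The compartment with the higher Mn²⁺(aq) concentration (2.1 M) acts as the cathode; ions are reduced there and produced at the dilute (0.35 M) anode.
With n = 2, Ecell = −(0.0592/2)·log([dilute]/[conc]) = −(0.0592/2)·log(0.35/2.1) = +0.023 V.

0.023 V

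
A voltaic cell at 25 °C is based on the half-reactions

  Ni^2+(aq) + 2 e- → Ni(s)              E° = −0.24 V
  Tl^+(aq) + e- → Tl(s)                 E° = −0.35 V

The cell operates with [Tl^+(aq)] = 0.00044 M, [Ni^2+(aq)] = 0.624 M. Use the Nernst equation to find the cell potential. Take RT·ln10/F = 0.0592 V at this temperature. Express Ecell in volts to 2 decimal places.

Ni²⁺/Ni is reduced (cathode, E° = −0.24 V) and Tl⁺/Tl is oxidized (anode).
E°cell = E°cat − E°an = −0.24 − (−0.35) = +0.11 V; n = 2.
Balancing gives Ni^2+(aq) + 2 Tl(s) → Ni(s) + 2 Tl^+(aq); hence Q = [Tl^+(aq)]^2 / [Ni^2+(aq)] = 3.1×10^−7 (log Q = −6.508).
E = E° − (0.0592/n)·log Q = +0.11 − (0.0592/2)(−6.508) = +0.30 V.

+0.30 V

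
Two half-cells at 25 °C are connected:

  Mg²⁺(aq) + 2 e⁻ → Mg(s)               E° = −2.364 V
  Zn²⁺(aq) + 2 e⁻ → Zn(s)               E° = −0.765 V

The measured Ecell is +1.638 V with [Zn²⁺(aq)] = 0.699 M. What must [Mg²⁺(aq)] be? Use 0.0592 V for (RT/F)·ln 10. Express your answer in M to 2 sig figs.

0.034 M

With Zn²⁺/Zn at the cathode and Mg²⁺/Mg at the anode, E°cell = −0.765 − (−2.364) = +1.599 V (n = 2).
Since E = E° − (0.0592/n)·log Q, log Q = n(E° − E)/0.0592 = −1.318.
The balanced reaction is Zn²⁺(aq) + Mg(s) → Zn(s) + Mg²⁺(aq), so Q = [Mg²⁺(aq)] / [Zn²⁺(aq)].
Substituting the known concentrations and solving, log [Mg²⁺(aq)] = −1.474 and [Mg²⁺(aq)] = 0.034 M.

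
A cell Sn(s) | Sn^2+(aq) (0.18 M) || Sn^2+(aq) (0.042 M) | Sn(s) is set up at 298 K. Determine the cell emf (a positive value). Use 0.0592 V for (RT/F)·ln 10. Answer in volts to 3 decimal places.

For a concentration cell E°cell = 0, since both electrodes use the same couple.
The compartment with the higher Sn^2+(aq) concentration (0.18 M) acts as the cathode; ions are reduced there and produced at the dilute (0.042 M) anode.
With n = 2, Ecell = −(0.0592/2)·log([dilute]/[conc]) = −(0.0592/2)·log(0.042/0.18) = +0.019 V.

0.019 V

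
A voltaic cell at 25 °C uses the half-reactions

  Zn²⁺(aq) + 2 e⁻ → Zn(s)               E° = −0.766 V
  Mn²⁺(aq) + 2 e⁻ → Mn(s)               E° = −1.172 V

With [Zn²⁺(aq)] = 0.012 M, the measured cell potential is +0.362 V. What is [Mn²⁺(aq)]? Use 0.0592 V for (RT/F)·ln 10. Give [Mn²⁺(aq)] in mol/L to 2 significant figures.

0.37 M

With Zn²⁺/Zn at the cathode and Mn²⁺/Mn at the anode, E°cell = −0.766 − (−1.172) = +0.406 V (n = 2).
From the Nernst equation, log Q = n(E° − E)/0.0592 = 2·(+0.406 − (+0.362))/0.0592 = 1.486.
The balanced reaction is Zn²⁺(aq) + Mn(s) → Zn(s) + Mn²⁺(aq), so Q = [Mn²⁺(aq)] / [Zn²⁺(aq)].
Solving for the unknown gives log [Mn²⁺(aq)] = −0.435, so [Mn²⁺(aq)] ≈ 0.37 M.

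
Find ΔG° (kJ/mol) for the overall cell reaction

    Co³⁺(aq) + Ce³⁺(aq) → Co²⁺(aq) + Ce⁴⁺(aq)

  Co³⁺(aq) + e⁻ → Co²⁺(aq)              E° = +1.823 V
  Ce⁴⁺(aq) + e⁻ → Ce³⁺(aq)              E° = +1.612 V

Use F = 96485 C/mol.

In the reaction as written Co³⁺(aq) is reduced, so the Co³⁺/Co²⁺ couple is the cathode and Ce⁴⁺/Ce³⁺ is the anode.
E°cell = +1.823 − (+1.612) = +0.211 V; balancing electrons gives n = 1.
ΔG° = −nFE°cell = −(1)(96485)(+0.211) J/mol = −20.4 kJ/mol.

−20.4 kJ/mol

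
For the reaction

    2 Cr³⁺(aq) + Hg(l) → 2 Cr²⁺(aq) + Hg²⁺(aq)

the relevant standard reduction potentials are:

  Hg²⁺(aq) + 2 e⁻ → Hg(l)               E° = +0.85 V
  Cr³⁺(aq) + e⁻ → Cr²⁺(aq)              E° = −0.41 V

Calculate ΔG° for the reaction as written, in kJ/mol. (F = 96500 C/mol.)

+243 kJ/mol

In the reaction as written Cr³⁺(aq) is reduced, so the Cr³⁺/Cr²⁺ couple is the cathode and Hg²⁺/Hg is the anode.
E°cell = −0.41 − (+0.85) = −1.26 V; balancing electrons gives n = 2.
ΔG° = −nFE°cell = −(2)(96500)(−1.26) J/mol = +243 kJ/mol.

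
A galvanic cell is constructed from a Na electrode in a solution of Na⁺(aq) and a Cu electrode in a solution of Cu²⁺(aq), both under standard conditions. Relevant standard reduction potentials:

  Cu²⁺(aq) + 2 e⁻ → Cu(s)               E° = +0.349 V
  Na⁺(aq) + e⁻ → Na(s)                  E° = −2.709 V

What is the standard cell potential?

+3.058 V

Of the two couples in this cell, the one with the more positive reduction potential is reduced at the cathode: here that is Cu²⁺/Cu (+0.349 V); Na⁺/Na (−2.709 V) is the anode.
E°cell = E°(cathode) − E°(anode) = +0.349 − (−2.709) = +3.058 V.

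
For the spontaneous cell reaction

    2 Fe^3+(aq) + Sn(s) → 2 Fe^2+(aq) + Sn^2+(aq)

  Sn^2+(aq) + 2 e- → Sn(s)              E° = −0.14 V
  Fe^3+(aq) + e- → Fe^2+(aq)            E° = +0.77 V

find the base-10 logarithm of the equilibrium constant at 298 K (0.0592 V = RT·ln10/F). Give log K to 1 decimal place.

log K = 30.7

The Fe³⁺/Fe²⁺ couple is reduced (cathode); E°cell = +0.77 − (−0.14) = +0.91 V with n = 2.
At equilibrium E = 0, so log K = nE°cell / 0.0592 = (2)(+0.91) / 0.0592 = 30.7.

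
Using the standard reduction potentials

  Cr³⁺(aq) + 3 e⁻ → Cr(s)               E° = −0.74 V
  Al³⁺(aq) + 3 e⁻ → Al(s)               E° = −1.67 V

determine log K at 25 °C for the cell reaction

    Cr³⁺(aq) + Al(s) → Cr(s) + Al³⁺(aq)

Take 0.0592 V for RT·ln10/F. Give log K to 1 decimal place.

log K = 47.1

The Cr³⁺/Cr couple is reduced (cathode); E°cell = −0.74 − (−1.67) = +0.93 V with n = 3.
At equilibrium E = 0, so log K = nE°cell / 0.0592 = (3)(+0.93) / 0.0592 = 47.1.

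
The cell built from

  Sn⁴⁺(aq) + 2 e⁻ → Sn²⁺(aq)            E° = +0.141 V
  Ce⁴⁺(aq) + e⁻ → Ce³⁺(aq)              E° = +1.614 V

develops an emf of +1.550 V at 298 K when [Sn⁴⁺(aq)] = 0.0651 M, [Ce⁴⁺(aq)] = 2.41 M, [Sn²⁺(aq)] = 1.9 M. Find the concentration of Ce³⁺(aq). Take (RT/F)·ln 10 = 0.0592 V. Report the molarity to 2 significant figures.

0.65 M

With Ce⁴⁺/Ce³⁺ at the cathode and Sn⁴⁺/Sn²⁺ at the anode, E°cell = +1.614 − (+0.141) = +1.473 V (n = 2).
From the Nernst equation, log Q = n(E° − E)/0.0592 = 2·(+1.473 − (+1.550))/0.0592 = −2.601.
Balancing electrons gives 2 Ce⁴⁺(aq) + Sn²⁺(aq) → 2 Ce³⁺(aq) + Sn⁴⁺(aq); thus Q = ([Ce³⁺(aq)]^2·[Sn⁴⁺(aq)]) / ([Ce⁴⁺(aq)]^2·[Sn²⁺(aq)]).
Solving for the unknown gives log [Ce³⁺(aq)] = −0.186, so [Ce³⁺(aq)] ≈ 0.65 M.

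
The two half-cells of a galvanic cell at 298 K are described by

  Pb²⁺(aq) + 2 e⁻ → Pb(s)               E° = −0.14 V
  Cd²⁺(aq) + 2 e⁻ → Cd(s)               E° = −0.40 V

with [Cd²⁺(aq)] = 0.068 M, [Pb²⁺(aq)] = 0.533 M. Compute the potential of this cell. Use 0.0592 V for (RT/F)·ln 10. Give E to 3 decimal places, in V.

+0.286 V

The Pb²⁺/Pb couple has the more positive E°, so it is the cathode; Cd²⁺/Cd is the anode.
E°cell = −0.14 − (−0.40) = +0.26 V, with n = 2 electrons transferred.
The balanced reaction is Pb²⁺(aq) + Cd(s) → Pb(s) + Cd²⁺(aq), so Q = [Cd²⁺(aq)] / [Pb²⁺(aq)] = 0.128 and log Q = −0.894.
By the Nernst equation, E = +0.26 − (0.0592/2)·(−0.894) = +0.286 V.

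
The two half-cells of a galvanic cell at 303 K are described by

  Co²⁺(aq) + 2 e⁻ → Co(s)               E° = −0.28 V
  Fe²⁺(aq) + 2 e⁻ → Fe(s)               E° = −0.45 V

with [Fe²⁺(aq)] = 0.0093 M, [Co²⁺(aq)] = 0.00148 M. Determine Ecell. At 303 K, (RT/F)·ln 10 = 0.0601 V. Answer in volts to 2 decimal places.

+0.15 V

Co²⁺/Co is reduced (cathode, E° = −0.28 V) and Fe²⁺/Fe is oxidized (anode).
E°cell = E°cat − E°an = −0.28 − (−0.45) = +0.17 V; n = 2.
The balanced reaction is Co²⁺(aq) + Fe(s) → Co(s) + Fe²⁺(aq), so Q = [Fe²⁺(aq)] / [Co²⁺(aq)] = 6.28 and log Q = 0.798.
Applying E = E° − (RT ln10/nF)·log Q gives +0.17 − (0.0601/2)(0.798) = +0.15 V.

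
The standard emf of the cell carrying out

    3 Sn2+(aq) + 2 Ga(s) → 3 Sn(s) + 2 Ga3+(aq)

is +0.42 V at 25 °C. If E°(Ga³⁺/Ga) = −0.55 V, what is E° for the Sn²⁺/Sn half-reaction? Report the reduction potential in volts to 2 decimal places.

In the reaction as written the Sn²⁺/Sn couple is reduced (cathode) and Ga³⁺/Ga is oxidized (anode), so E°cell = E°(Sn²⁺/Sn) − E°(Ga³⁺/Ga).
E°(Sn²⁺/Sn) = E°cell + E°(anode) = +0.42 + (−0.55) = −0.13 V.

−0.13 V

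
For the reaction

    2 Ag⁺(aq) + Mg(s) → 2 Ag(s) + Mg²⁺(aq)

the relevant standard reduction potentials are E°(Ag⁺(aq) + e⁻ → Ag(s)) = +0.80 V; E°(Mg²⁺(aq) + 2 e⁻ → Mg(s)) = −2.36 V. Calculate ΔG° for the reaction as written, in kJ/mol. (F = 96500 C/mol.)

In the reaction as written Ag⁺(aq) is reduced, so the Ag⁺/Ag couple is the cathode and Mg²⁺/Mg is the anode.
E°cell = +0.80 − (−2.36) = +3.16 V; balancing electrons gives n = 2.
ΔG° = −nFE°cell = −(2)(96500)(+3.16) J/mol = −610 kJ/mol.

−610 kJ/mol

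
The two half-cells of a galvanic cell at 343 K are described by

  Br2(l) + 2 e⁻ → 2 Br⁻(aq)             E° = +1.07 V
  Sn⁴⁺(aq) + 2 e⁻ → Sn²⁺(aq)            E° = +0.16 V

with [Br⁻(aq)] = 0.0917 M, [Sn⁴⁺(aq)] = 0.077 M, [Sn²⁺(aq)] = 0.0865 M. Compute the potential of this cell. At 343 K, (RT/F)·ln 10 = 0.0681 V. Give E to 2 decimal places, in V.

+0.98 V

The Br₂/Br⁻ couple has the more positive E°, so it is the cathode; Sn⁴⁺/Sn²⁺ is the anode.
E°cell = E°cat − E°an = +1.07 − (+0.16) = +0.91 V; n = 2.
The balanced reaction is Br2(l) + Sn²⁺(aq) → 2 Br⁻(aq) + Sn⁴⁺(aq), so Q = ([Br⁻(aq)]^2·[Sn⁴⁺(aq)]) / [Sn²⁺(aq)] = 0.00749 and log Q = −2.126.
Applying E = E° − (RT ln10/nF)·log Q gives +0.91 − (0.0681/2)(−2.126) = +0.98 V.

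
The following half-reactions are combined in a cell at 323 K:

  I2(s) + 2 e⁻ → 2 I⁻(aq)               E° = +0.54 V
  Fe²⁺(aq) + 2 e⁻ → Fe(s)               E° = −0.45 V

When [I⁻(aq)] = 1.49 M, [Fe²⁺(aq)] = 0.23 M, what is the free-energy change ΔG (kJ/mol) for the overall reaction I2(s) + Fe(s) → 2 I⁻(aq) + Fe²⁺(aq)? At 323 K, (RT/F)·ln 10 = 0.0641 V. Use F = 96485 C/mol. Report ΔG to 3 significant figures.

−193 kJ/mol

E°cell = +0.54 − (−0.45) = +0.99 V; the balanced reaction transfers n = 2 electrons.
Q = [I⁻(aq)]^2·[Fe²⁺(aq)] = 0.511, so log Q = −0.292 and E = +0.99 − (0.0641/2)(−0.292) = +0.9994 V.
ΔG = −nFE = −(2)(96485)(+0.9994) J/mol = −193 kJ/mol.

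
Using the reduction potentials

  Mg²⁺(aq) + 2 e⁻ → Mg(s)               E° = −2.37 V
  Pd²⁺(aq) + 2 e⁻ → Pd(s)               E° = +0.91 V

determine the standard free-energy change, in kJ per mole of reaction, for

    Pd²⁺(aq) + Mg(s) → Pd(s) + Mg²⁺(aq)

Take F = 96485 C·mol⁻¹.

−633 kJ/mol

In the reaction as written Pd²⁺(aq) is reduced, so the Pd²⁺/Pd couple is the cathode and Mg²⁺/Mg is the anode.
E°cell = +0.91 − (−2.37) = +3.28 V; balancing electrons gives n = 2.
ΔG° = −nFE°cell = −(2)(96485)(+3.28) J/mol = −633 kJ/mol.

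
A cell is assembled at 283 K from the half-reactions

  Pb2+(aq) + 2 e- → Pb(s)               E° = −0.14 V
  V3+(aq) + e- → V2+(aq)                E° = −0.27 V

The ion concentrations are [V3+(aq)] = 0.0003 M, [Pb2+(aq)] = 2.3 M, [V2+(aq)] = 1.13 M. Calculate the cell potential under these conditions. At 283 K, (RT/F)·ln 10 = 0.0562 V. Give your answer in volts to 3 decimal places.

Since E°(Pb²⁺/Pb) > E°(V³⁺/V²⁺), Pb²⁺/Pb serves as the cathode.
E°cell = E°cat − E°an = −0.14 − (−0.27) = +0.13 V; n = 2.
Balancing gives Pb2+(aq) + 2 V2+(aq) → Pb(s) + 2 V3+(aq); hence Q = [V3+(aq)]^2 / ([Pb2+(aq)]·[V2+(aq)]^2) = 3.06×10^−8 (log Q = −7.514).
By the Nernst equation, E = +0.13 − (0.0562/2)·(−7.514) = +0.341 V.

+0.341 V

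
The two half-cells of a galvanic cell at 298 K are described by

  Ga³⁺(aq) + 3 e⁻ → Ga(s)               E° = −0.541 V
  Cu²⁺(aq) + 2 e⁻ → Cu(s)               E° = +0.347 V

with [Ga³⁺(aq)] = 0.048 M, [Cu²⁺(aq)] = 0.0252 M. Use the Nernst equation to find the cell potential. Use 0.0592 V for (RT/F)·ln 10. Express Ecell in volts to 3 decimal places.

Cu²⁺/Cu is reduced (cathode, E° = +0.347 V) and Ga³⁺/Ga is oxidized (anode).
E°cell = +0.347 − (−0.541) = +0.888 V, with n = 6 electrons transferred.
Balancing gives 3 Cu²⁺(aq) + 2 Ga(s) → 3 Cu(s) + 2 Ga³⁺(aq); hence Q = [Ga³⁺(aq)]^2 / [Cu²⁺(aq)]^3 = 144 (log Q = 2.158).
By the Nernst equation, E = +0.888 − (0.0592/6)·(2.158) = +0.867 V.

+0.867 V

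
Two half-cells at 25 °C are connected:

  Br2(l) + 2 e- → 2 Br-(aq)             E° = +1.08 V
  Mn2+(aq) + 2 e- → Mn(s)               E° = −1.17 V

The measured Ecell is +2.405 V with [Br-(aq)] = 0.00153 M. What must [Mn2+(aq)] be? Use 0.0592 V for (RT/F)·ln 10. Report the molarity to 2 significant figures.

2.5 M

The Br₂/Br⁻ couple has the larger reduction potential, so it is the cathode: E°cell = +1.08 − (−1.17) = +2.25 V and n = 2.
Rearranging E = E° − (0.0592/n)·log Q gives log Q = 2(+2.25 − (+2.405))/0.0592 = −5.236.
Balancing electrons gives Br2(l) + Mn(s) → 2 Br-(aq) + Mn2+(aq); thus Q = [Br-(aq)]^2·[Mn2+(aq)].
Substituting the known concentrations and solving, log [Mn2+(aq)] = 0.395 and [Mn2+(aq)] = 2.5 M.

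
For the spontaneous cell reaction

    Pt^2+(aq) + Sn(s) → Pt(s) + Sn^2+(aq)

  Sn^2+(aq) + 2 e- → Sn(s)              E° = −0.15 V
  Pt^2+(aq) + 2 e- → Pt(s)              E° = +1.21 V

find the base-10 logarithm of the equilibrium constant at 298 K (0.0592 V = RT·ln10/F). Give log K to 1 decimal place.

log K = 45.9

The Pt²⁺/Pt couple is reduced (cathode); E°cell = +1.21 − (−0.15) = +1.36 V with n = 2.
At equilibrium E = 0, so log K = nE°cell / 0.0592 = (2)(+1.36) / 0.0592 = 45.9.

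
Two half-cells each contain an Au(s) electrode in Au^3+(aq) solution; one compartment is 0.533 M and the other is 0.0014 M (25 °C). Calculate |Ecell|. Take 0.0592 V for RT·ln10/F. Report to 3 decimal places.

For a concentration cell E°cell = 0, since both electrodes use the same couple.
The compartment with the higher Au^3+(aq) concentration (0.533 M) acts as the cathode; ions are reduced there and produced at the dilute (0.0014 M) anode.
With n = 3, Ecell = −(0.0592/3)·log([dilute]/[conc]) = −(0.0592/3)·log(0.0014/0.533) = +0.051 V.

0.051 V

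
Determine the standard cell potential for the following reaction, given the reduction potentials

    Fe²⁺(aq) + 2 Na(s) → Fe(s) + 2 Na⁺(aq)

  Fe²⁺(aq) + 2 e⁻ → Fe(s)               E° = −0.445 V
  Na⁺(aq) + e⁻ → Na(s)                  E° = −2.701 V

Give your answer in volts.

Fe²⁺(aq) gains electrons, so the Fe²⁺/Fe couple is the cathode; the Na⁺/Na couple is the anode.
E°cell = E°(cathode) − E°(anode) = −0.445 − (−2.701) = +2.256 V.

+2.256 V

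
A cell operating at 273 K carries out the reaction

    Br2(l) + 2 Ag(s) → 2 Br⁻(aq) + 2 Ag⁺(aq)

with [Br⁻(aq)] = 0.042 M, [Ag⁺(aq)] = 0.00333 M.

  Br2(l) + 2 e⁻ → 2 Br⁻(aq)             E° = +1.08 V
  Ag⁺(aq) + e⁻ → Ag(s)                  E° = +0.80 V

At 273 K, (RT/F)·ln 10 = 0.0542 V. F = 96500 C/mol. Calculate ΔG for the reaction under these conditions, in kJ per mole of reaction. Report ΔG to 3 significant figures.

−94.4 kJ/mol

The standard cell potential is +1.08 − (+0.80) = +0.28 V, with n = 2 electrons in the balanced equation.
The reaction quotient is [Br⁻(aq)]^2·[Ag⁺(aq)]^2 = 1.96×10^−8; by Nernst, E = +0.28 − (0.0542/2)(−7.709) = +0.4889 V.
Finally ΔG = −nFE = −(2)(96500 C/mol)(+0.4889 V) = −94.4 kJ/mol.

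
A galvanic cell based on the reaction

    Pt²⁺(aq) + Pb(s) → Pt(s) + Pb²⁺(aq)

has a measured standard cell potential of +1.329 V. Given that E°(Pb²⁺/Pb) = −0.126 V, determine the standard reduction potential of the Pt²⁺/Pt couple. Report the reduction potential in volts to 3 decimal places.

+1.203 V

In the reaction as written the Pt²⁺/Pt couple is reduced (cathode) and Pb²⁺/Pb is oxidized (anode), so E°cell = E°(Pt²⁺/Pt) − E°(Pb²⁺/Pb).
E°(Pt²⁺/Pt) = E°cell + E°(anode) = +1.329 + (−0.126) = +1.203 V.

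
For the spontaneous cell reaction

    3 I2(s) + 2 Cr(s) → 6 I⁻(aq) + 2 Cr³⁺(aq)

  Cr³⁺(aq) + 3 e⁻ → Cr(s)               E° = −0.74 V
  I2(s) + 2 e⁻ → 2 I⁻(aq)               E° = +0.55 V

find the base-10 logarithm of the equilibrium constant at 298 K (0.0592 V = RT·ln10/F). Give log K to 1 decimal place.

The I₂/I⁻ couple is reduced (cathode); E°cell = +0.55 − (−0.74) = +1.29 V with n = 6.
At equilibrium E = 0, so log K = nE°cell / 0.0592 = (6)(+1.29) / 0.0592 = 130.7.

log K = 130.7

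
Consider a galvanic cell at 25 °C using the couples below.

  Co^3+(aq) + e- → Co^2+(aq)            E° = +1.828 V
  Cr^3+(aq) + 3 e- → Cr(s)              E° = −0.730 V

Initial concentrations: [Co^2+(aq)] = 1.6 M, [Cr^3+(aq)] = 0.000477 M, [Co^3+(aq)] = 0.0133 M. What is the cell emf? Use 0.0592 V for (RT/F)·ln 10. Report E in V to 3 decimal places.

+2.500 V

The Co³⁺/Co²⁺ couple has the more positive E°, so it is the cathode; Cr³⁺/Cr is the anode.
E°cell = +1.828 − (−0.730) = +2.558 V, with n = 3 electrons transferred.
Balancing gives 3 Co^3+(aq) + Cr(s) → 3 Co^2+(aq) + Cr^3+(aq); hence Q = ([Co^2+(aq)]^3·[Cr^3+(aq)]) / [Co^3+(aq)]^3 = 830 (log Q = 2.919).
By the Nernst equation, E = +2.558 − (0.0592/3)·(2.919) = +2.500 V.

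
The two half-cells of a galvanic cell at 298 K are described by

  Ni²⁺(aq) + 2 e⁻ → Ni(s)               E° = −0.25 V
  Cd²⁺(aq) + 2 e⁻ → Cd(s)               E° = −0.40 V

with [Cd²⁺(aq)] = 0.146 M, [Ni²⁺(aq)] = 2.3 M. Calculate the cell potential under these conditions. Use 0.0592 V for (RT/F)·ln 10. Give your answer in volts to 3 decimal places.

+0.185 V

Since E°(Ni²⁺/Ni) > E°(Cd²⁺/Cd), Ni²⁺/Ni serves as the cathode.
The standard potential is −0.25 − (−0.40) = +0.15 V and the balanced reaction transfers n = 2 electrons.
The balanced reaction is Ni²⁺(aq) + Cd(s) → Ni(s) + Cd²⁺(aq), so Q = [Cd²⁺(aq)] / [Ni²⁺(aq)] = 0.0635 and log Q = −1.197.
Applying E = E° − (RT ln10/nF)·log Q gives +0.15 − (0.0592/2)(−1.197) = +0.185 V.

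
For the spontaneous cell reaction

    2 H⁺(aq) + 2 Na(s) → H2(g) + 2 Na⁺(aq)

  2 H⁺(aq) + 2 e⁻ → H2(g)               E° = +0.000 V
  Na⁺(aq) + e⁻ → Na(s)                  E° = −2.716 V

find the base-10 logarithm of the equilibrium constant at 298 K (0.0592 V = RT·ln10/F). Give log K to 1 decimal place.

The 2H⁺/H₂ couple is reduced (cathode); E°cell = +0.000 − (−2.716) = +2.716 V with n = 2.
At equilibrium E = 0, so log K = nE°cell / 0.0592 = (2)(+2.716) / 0.0592 = 91.8.

log K = 91.8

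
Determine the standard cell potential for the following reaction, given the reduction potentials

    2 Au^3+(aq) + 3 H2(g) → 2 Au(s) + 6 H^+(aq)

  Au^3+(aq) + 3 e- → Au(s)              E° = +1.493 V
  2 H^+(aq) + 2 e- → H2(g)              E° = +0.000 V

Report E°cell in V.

+1.493 V

Au^3+(aq) gains electrons, so the Au³⁺/Au couple is the cathode; the 2H⁺/H₂ couple is the anode.
E°cell = E°(cathode) − E°(anode) = +1.493 − (+0.000) = +1.493 V.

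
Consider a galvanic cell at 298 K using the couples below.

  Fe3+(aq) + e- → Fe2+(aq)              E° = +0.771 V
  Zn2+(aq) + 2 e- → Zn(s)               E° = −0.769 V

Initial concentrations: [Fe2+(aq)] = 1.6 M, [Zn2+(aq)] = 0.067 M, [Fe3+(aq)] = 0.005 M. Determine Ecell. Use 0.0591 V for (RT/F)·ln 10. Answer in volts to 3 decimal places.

+1.427 V

Since E°(Fe³⁺/Fe²⁺) > E°(Zn²⁺/Zn), Fe³⁺/Fe²⁺ serves as the cathode.
The standard potential is +0.771 − (−0.769) = +1.540 V and the balanced reaction transfers n = 2 electrons.
The balanced reaction is 2 Fe3+(aq) + Zn(s) → 2 Fe2+(aq) + Zn2+(aq), so Q = ([Fe2+(aq)]^2·[Zn2+(aq)]) / [Fe3+(aq)]^2 = 6.86×10^3 and log Q = 3.836.
Applying E = E° − (RT ln10/nF)·log Q gives +1.540 − (0.0591/2)(3.836) = +1.427 V.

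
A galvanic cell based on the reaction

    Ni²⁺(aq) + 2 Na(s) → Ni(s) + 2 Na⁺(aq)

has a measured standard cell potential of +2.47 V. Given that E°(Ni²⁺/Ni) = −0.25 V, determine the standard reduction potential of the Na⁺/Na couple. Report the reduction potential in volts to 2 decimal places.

In the reaction as written the Ni²⁺/Ni couple is reduced (cathode) and Na⁺/Na is oxidized (anode), so E°cell = E°(Ni²⁺/Ni) − E°(Na⁺/Na).
E°(Na⁺/Na) = E°(cathode) − E°cell = −0.25 − (+2.47) = −2.72 V.

−2.72 V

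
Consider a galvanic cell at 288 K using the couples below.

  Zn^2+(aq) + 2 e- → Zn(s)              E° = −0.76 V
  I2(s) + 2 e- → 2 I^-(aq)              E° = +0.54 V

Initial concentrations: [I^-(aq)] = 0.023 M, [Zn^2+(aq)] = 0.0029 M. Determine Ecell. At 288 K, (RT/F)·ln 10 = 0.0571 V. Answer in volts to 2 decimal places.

Since E°(I₂/I⁻) > E°(Zn²⁺/Zn), I₂/I⁻ serves as the cathode.
E°cell = +0.54 − (−0.76) = +1.30 V, with n = 2 electrons transferred.
The balanced reaction is I2(s) + Zn(s) → 2 I^-(aq) + Zn^2+(aq), so Q = [I^-(aq)]^2·[Zn^2+(aq)] = 1.53×10^−6 and log Q = −5.814.
By the Nernst equation, E = +1.30 − (0.0571/2)·(−5.814) = +1.47 V.

+1.47 V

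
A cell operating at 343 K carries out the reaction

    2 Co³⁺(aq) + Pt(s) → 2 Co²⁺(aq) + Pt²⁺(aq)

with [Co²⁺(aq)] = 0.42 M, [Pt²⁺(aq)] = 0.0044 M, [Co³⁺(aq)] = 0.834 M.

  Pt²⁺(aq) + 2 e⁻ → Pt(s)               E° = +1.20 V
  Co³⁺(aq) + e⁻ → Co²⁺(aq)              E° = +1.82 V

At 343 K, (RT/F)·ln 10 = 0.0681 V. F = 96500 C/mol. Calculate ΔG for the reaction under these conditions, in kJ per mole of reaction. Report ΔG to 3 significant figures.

−139 kJ/mol

E°cell = +1.82 − (+1.20) = +0.62 V; the balanced reaction transfers n = 2 electrons.
Q = ([Co²⁺(aq)]^2·[Pt²⁺(aq)]) / [Co³⁺(aq)]^2 = 0.00112, so log Q = −2.952 and E = +0.62 − (0.0681/2)(−2.952) = +0.7205 V.
Finally ΔG = −nFE = −(2)(96500 C/mol)(+0.7205 V) = −139 kJ/mol.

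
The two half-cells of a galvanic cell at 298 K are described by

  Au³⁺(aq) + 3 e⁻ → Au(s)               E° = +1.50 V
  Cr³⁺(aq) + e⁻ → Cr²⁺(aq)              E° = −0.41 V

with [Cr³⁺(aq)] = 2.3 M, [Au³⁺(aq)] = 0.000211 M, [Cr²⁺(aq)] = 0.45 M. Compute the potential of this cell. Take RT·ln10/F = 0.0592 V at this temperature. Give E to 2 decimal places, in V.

+1.80 V

Au³⁺/Au is reduced (cathode, E° = +1.50 V) and Cr³⁺/Cr²⁺ is oxidized (anode).
The standard potential is +1.50 − (−0.41) = +1.91 V and the balanced reaction transfers n = 3 electrons.
For the overall reaction Au³⁺(aq) + 3 Cr²⁺(aq) → Au(s) + 3 Cr³⁺(aq), Q = [Cr³⁺(aq)]^3 / ([Au³⁺(aq)]·[Cr²⁺(aq)]^3) = 6.33×10^5, giving log Q = 5.801.
E = E° − (0.0592/n)·log Q = +1.91 − (0.0592/3)(5.801) = +1.80 V.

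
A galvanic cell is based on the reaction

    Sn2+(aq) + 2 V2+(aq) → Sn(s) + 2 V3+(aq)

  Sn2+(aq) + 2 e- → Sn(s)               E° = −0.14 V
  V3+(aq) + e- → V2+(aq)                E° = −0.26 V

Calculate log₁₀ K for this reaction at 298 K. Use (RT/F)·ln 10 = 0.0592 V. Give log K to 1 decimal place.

The Sn²⁺/Sn couple is reduced (cathode); E°cell = −0.14 − (−0.26) = +0.12 V with n = 2.
At equilibrium E = 0, so log K = nE°cell / 0.0592 = (2)(+0.12) / 0.0592 = 4.1.

log K = 4.1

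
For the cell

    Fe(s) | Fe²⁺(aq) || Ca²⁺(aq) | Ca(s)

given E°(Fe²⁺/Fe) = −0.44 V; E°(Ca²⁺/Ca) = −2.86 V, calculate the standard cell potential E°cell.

−2.42 V

By convention the left-hand electrode in cell notation is the anode (oxidation) and the right-hand electrode is the cathode (reduction).
E°cell = E°(right) − E°(left) = −2.86 − (−0.44) = −2.42 V.
The negative sign shows that, as written, the cell would require an external voltage to drive the reaction.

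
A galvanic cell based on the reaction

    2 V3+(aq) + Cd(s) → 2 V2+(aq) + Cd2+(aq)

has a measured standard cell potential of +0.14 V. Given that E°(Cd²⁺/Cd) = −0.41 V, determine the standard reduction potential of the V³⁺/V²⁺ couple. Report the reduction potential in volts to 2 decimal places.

−0.27 V

In the reaction as written the V³⁺/V²⁺ couple is reduced (cathode) and Cd²⁺/Cd is oxidized (anode), so E°cell = E°(V³⁺/V²⁺) − E°(Cd²⁺/Cd).
E°(V³⁺/V²⁺) = E°cell + E°(anode) = +0.14 + (−0.41) = −0.27 V.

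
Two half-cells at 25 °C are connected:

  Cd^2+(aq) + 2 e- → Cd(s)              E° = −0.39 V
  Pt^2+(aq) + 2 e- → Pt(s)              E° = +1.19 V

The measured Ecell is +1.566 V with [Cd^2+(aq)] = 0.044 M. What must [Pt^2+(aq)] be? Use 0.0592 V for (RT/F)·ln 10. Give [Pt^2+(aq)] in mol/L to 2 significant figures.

0.015 M

Pt²⁺/Pt is the cathode (higher E°); E°cell = +1.19 − (−0.39) = +1.58 V with n = 2.
Rearranging E = E° − (0.0592/n)·log Q gives log Q = 2(+1.58 − (+1.566))/0.0592 = 0.473.
Balancing electrons gives Pt^2+(aq) + Cd(s) → Pt(s) + Cd^2+(aq); thus Q = [Cd^2+(aq)] / [Pt^2+(aq)].
Substituting the known concentrations and solving, log [Pt^2+(aq)] = −1.830 and [Pt^2+(aq)] = 0.015 M.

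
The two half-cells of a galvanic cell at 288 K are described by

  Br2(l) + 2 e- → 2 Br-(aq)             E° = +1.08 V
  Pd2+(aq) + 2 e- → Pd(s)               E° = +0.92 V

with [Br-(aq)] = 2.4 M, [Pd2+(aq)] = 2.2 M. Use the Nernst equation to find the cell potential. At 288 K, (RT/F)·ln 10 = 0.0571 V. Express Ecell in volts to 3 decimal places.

Br₂/Br⁻ is reduced (cathode, E° = +1.08 V) and Pd²⁺/Pd is oxidized (anode).
The standard potential is +1.08 − (+0.92) = +0.16 V and the balanced reaction transfers n = 2 electrons.
For the overall reaction Br2(l) + Pd(s) → 2 Br-(aq) + Pd2+(aq), Q = [Br-(aq)]^2·[Pd2+(aq)] = 12.7, giving log Q = 1.103.
By the Nernst equation, E = +0.16 − (0.0571/2)·(1.103) = +0.129 V.

+0.129 V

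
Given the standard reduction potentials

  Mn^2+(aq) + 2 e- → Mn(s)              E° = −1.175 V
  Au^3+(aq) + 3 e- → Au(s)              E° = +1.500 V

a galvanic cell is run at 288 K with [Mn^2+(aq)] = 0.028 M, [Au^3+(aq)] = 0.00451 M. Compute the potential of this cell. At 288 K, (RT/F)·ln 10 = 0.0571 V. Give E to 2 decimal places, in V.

Au³⁺/Au is reduced (cathode, E° = +1.500 V) and Mn²⁺/Mn is oxidized (anode).
E°cell = E°cat − E°an = +1.500 − (−1.175) = +2.675 V; n = 6.
The balanced reaction is 2 Au^3+(aq) + 3 Mn(s) → 2 Au(s) + 3 Mn^2+(aq), so Q = [Mn^2+(aq)]^3 / [Au^3+(aq)]^2 = 1.08 and log Q = 0.033.
E = E° − (0.0571/n)·log Q = +2.675 − (0.0571/6)(0.033) = +2.67 V.

+2.67 V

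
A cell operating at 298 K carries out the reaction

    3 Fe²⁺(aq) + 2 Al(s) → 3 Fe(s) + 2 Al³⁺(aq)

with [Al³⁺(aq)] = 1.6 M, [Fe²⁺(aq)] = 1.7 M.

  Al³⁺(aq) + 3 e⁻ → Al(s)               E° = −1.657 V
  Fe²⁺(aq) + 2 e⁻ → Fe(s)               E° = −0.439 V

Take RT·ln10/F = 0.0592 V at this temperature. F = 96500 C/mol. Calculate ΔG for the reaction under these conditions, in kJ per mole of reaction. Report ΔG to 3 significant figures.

−707 kJ/mol

The standard cell potential is −0.439 − (−1.657) = +1.218 V, with n = 6 electrons in the balanced equation.
The reaction quotient is [Al³⁺(aq)]^2 / [Fe²⁺(aq)]^3 = 0.521; by Nernst, E = +1.218 − (0.0592/6)(−0.283) = +1.2208 V.
ΔG = −nFE = −(6)(96500)(+1.2208) J/mol = −707 kJ/mol.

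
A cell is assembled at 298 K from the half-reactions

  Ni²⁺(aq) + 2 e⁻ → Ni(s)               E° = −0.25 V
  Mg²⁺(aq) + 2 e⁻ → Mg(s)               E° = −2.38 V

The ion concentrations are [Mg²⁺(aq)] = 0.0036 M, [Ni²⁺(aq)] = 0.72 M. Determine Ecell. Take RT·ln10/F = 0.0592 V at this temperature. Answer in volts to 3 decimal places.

+2.198 V

The Ni²⁺/Ni couple has the more positive E°, so it is the cathode; Mg²⁺/Mg is the anode.
E°cell = E°cat − E°an = −0.25 − (−2.38) = +2.13 V; n = 2.
For the overall reaction Ni²⁺(aq) + Mg(s) → Ni(s) + Mg²⁺(aq), Q = [Mg²⁺(aq)] / [Ni²⁺(aq)] = 0.005, giving log Q = −2.301.
E = E° − (0.0592/n)·log Q = +2.13 − (0.0592/2)(−2.301) = +2.198 V.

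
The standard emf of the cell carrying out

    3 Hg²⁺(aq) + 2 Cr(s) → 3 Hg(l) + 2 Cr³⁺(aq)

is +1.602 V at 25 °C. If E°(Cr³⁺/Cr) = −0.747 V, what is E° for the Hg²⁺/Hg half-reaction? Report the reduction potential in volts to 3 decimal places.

+0.855 V

In the reaction as written the Hg²⁺/Hg couple is reduced (cathode) and Cr³⁺/Cr is oxidized (anode), so E°cell = E°(Hg²⁺/Hg) − E°(Cr³⁺/Cr).
E°(Hg²⁺/Hg) = E°cell + E°(anode) = +1.602 + (−0.747) = +0.855 V.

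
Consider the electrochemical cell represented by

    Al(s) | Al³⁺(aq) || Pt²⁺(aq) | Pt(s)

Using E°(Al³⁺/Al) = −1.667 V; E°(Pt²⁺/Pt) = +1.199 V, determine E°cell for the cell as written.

By convention the left-hand electrode in cell notation is the anode (oxidation) and the right-hand electrode is the cathode (reduction).
E°cell = E°(right) − E°(left) = +1.199 − (−1.667) = +2.866 V.

+2.866 V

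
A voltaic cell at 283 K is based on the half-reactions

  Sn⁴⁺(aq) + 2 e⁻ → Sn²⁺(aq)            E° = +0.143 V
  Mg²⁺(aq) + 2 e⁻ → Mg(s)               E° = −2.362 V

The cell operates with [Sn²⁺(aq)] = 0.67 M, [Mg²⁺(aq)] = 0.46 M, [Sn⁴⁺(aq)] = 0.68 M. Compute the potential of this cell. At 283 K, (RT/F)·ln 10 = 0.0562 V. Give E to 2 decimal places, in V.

+2.51 V

The Sn⁴⁺/Sn²⁺ couple has the more positive E°, so it is the cathode; Mg²⁺/Mg is the anode.
E°cell = E°cat − E°an = +0.143 − (−2.362) = +2.505 V; n = 2.
For the overall reaction Sn⁴⁺(aq) + Mg(s) → Sn²⁺(aq) + Mg²⁺(aq), Q = ([Sn²⁺(aq)]·[Mg²⁺(aq)]) / [Sn⁴⁺(aq)] = 0.453, giving log Q = −0.344.
By the Nernst equation, E = +2.505 − (0.0562/2)·(−0.344) = +2.51 V.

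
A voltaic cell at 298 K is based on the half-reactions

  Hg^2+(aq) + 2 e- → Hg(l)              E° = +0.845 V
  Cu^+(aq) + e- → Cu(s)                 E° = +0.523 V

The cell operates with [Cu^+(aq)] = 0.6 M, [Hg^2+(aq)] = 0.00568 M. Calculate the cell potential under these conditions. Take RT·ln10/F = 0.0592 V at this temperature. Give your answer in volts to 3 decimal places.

Since E°(Hg²⁺/Hg) > E°(Cu⁺/Cu), Hg²⁺/Hg serves as the cathode.
The standard potential is +0.845 − (+0.523) = +0.322 V and the balanced reaction transfers n = 2 electrons.
For the overall reaction Hg^2+(aq) + 2 Cu(s) → Hg(l) + 2 Cu^+(aq), Q = [Cu^+(aq)]^2 / [Hg^2+(aq)] = 63.4, giving log Q = 1.802.
E = E° − (0.0592/n)·log Q = +0.322 − (0.0592/2)(1.802) = +0.269 V.

+0.269 V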